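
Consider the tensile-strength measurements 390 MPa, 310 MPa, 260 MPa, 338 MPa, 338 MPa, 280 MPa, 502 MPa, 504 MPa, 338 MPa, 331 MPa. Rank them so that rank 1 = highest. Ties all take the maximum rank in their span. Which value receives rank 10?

Sorted (descending): 504, 502, 390, 338, 338, 338, 331, 310, 280, 260
The 3 values of 338 occupy positions 4–6 → each gets rank 6.
Rank 10 → value 260.

260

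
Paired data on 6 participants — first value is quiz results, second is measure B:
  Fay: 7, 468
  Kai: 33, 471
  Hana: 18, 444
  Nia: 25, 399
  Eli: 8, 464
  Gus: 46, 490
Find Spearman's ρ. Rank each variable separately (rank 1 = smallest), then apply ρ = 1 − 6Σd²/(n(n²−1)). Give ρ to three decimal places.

0.429

Ranks of variable 1: 1, 5, 3, 4, 2, 6
Ranks of variable 2: 4, 5, 2, 1, 3, 6
d = r₁ − r₂: -3, 0, 1, 3, -1, 0
d²: 9, 0, 1, 9, 1, 0; Σd² = 20
ρ = 1 − 6·20/(6·35) = 1 − 120/210 = 0.429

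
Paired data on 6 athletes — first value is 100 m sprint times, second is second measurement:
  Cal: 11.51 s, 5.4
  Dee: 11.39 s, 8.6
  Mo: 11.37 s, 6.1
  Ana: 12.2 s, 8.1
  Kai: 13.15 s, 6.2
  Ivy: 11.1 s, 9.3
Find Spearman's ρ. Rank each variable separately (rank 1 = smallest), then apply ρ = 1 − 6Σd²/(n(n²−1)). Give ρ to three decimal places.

Ranks of variable 1: 4, 3, 2, 5, 6, 1
Ranks of variable 2: 1, 5, 2, 4, 3, 6
d = r₁ − r₂: 3, -2, 0, 1, 3, -5
d²: 9, 4, 0, 1, 9, 25; Σd² = 48
ρ = 1 − 6·48/(6·35) = 1 − 288/210 = -0.371

-0.371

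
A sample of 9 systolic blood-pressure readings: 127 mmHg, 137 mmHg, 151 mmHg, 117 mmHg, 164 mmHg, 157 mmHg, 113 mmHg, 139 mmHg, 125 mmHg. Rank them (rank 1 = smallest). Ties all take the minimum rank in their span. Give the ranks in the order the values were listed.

4, 5, 7, 2, 9, 8, 1, 6, 3

Sorted (ascending): 113, 117, 125, 127, 137, 139, 151, 157, 164
No ties — each value takes its position as its rank.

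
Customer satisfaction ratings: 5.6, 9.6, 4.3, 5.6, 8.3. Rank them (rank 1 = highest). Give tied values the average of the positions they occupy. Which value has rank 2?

Sorted (descending): 9.6, 8.3, 5.6, 5.6, 4.3
The 2 values of 5.6 occupy positions 3–4 → average rank (3+4)/2 = 3.5.
Rank 2 → value 8.3.

8.3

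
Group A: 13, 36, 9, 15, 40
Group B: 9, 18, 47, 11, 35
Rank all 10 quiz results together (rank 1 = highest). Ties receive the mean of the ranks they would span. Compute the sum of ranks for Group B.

Sorted (descending): 47, 40, 36, 35, 18, 15, 13, 11, 9, 9
The 2 values of 9 occupy positions 9–10 → average rank (9+10)/2 = 9.5.
Group B values → pooled ranks: 9→9.5, 18→5, 47→1, 11→8, 35→4
Rank sum = 9.5 + 5 + 1 + 8 + 4 = 27.5

27.5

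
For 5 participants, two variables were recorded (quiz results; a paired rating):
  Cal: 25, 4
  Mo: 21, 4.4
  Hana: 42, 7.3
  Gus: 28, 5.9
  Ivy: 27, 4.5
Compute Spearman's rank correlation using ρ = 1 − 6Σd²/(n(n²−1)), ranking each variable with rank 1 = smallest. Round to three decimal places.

0.900

Ranks of variable 1: 2, 1, 5, 4, 3
Ranks of variable 2: 1, 2, 5, 4, 3
d = r₁ − r₂: 1, -1, 0, 0, 0
d²: 1, 1, 0, 0, 0; Σd² = 2
ρ = 1 − 6·2/(5·24) = 1 − 12/120 = 0.900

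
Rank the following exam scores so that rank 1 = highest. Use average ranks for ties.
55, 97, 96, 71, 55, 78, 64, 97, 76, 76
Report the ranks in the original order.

Sorted (descending): 97, 97, 96, 78, 76, 76, 71, 64, 55, 55
The 2 values of 97 occupy positions 1–2 → average rank (1+2)/2 = 1.5.
The 2 values of 76 occupy positions 5–6 → average rank (5+6)/2 = 5.5.
The 2 values of 55 occupy positions 9–10 → average rank (9+10)/2 = 9.5.

9.5, 1.5, 3, 7, 9.5, 4, 8, 1.5, 5.5, 5.5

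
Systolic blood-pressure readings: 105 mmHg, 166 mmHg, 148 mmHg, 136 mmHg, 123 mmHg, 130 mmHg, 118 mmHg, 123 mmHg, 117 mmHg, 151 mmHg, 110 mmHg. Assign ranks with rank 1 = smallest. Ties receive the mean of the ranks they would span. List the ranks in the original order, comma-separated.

Sorted (ascending): 105, 110, 117, 118, 123, 123, 130, 136, 148, 151, 166
The 2 values of 123 occupy positions 5–6 → average rank (5+6)/2 = 5.5.

1, 11, 9, 8, 5.5, 7, 4, 5.5, 3, 10, 2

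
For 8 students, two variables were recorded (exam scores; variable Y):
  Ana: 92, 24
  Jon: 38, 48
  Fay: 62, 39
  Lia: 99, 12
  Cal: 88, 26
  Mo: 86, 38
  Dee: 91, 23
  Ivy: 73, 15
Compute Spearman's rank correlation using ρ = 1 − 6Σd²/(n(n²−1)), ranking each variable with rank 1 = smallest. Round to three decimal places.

-0.738

Ranks of variable 1: 7, 1, 2, 8, 5, 4, 6, 3
Ranks of variable 2: 4, 8, 7, 1, 5, 6, 3, 2
d = r₁ − r₂: 3, -7, -5, 7, 0, -2, 3, 1
d²: 9, 49, 25, 49, 0, 4, 9, 1; Σd² = 146
ρ = 1 − 6·146/(8·63) = 1 − 876/504 = -0.738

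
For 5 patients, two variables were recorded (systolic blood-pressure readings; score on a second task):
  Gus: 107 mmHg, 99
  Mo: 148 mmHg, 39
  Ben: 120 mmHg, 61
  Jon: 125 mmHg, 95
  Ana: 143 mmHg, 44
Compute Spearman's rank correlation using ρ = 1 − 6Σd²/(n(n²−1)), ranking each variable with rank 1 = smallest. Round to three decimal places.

-0.900

Ranks of variable 1: 1, 5, 2, 3, 4
Ranks of variable 2: 5, 1, 3, 4, 2
d = r₁ − r₂: -4, 4, -1, -1, 2
d²: 16, 16, 1, 1, 4; Σd² = 38
ρ = 1 − 6·38/(5·24) = 1 − 228/120 = -0.900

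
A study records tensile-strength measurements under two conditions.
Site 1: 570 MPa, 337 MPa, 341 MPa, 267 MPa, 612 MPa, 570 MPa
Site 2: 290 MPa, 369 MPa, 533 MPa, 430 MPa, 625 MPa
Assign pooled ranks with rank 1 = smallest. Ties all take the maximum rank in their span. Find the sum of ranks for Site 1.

36

Sorted (ascending): 267, 290, 337, 341, 369, 430, 533, 570, 570, 612, 625
The 2 values of 570 occupy positions 8–9 → each gets rank 9.
Site 1 values → pooled ranks: 570→9, 337→3, 341→4, 267→1, 612→10, 570→9
Rank sum = 9 + 3 + 4 + 1 + 10 + 9 = 36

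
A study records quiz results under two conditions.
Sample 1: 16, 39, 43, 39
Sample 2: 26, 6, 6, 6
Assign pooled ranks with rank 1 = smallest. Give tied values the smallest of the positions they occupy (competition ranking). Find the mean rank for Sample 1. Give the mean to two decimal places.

Sorted (ascending): 6, 6, 6, 16, 26, 39, 39, 43
The 3 values of 6 occupy positions 1–3 → each gets rank 1.
The 2 values of 39 occupy positions 6–7 → each gets rank 6.
Sample 1 values → pooled ranks: 16→4, 39→6, 43→8, 39→6
Mean rank = (4 + 6 + 8 + 6) / 4 = 6.00

6.00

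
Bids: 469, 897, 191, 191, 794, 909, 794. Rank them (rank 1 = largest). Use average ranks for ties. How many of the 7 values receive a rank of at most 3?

Sorted (descending): 909, 897, 794, 794, 469, 191, 191
The 2 values of 794 occupy positions 3–4 → average rank (3+4)/2 = 3.5.
The 2 values of 191 occupy positions 6–7 → average rank (6+7)/2 = 6.5.
Ranks ≤ 3: {1, 2} → 2 values.

2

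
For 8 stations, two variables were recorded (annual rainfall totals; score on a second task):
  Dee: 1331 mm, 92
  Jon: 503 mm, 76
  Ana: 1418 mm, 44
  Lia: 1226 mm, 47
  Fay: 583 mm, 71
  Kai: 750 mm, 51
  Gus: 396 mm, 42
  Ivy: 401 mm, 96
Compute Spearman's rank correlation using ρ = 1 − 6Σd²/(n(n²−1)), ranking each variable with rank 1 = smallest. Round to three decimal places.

-0.095

Ranks of variable 1: 7, 3, 8, 6, 4, 5, 1, 2
Ranks of variable 2: 7, 6, 2, 3, 5, 4, 1, 8
d = r₁ − r₂: 0, -3, 6, 3, -1, 1, 0, -6
d²: 0, 9, 36, 9, 1, 1, 0, 36; Σd² = 92
ρ = 1 − 6·92/(8·63) = 1 − 552/504 = -0.095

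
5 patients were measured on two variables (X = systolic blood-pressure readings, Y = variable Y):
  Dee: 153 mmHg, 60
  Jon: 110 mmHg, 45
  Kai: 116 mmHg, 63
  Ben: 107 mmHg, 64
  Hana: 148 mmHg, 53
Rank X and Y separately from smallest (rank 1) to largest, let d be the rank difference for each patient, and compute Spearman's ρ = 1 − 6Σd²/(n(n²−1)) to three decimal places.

Ranks of variable 1: 5, 2, 3, 1, 4
Ranks of variable 2: 3, 1, 4, 5, 2
d = r₁ − r₂: 2, 1, -1, -4, 2
d²: 4, 1, 1, 16, 4; Σd² = 26
ρ = 1 − 6·26/(5·24) = 1 − 156/120 = -0.300

-0.300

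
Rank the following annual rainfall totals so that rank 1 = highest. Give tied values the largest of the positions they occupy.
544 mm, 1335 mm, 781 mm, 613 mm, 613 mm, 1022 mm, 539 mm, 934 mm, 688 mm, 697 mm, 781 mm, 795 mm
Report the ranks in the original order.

11, 1, 6, 10, 10, 2, 12, 3, 8, 7, 6, 4

Sorted (descending): 1335, 1022, 934, 795, 781, 781, 697, 688, 613, 613, 544, 539
The 2 values of 781 occupy positions 5–6 → each gets rank 6.
The 2 values of 613 occupy positions 9–10 → each gets rank 10.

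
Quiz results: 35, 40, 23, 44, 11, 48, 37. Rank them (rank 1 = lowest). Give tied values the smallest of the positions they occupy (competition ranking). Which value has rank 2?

23

Sorted (ascending): 11, 23, 35, 37, 40, 44, 48
No ties — each value takes its position as its rank.
Rank 2 → value 23.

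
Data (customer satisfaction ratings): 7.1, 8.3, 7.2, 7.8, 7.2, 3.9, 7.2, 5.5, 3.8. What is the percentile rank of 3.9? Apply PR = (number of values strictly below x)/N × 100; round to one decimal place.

11.1

N = 9.
Strictly below 3.9: 1. Equal to 3.9: 1.
PR = 1/9 × 100 = 11.1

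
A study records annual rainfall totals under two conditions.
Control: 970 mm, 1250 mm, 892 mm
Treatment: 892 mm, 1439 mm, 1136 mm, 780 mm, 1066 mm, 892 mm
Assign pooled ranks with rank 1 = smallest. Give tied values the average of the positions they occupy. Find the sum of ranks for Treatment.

29

Sorted (ascending): 780, 892, 892, 892, 970, 1066, 1136, 1250, 1439
The 3 values of 892 occupy positions 2–4 → average rank 3.
Treatment values → pooled ranks: 892→3, 1439→9, 1136→7, 780→1, 1066→6, 892→3
Rank sum = 3 + 9 + 7 + 1 + 6 + 3 = 29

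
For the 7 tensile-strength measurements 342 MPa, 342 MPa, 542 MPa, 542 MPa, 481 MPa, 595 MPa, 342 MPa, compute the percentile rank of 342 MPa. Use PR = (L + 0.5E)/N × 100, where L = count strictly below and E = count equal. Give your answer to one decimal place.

N = 7.
Strictly below 342: 0. Equal to 342: 3.
PR = (0 + 0.5·3)/7 × 100 = 21.4

21.4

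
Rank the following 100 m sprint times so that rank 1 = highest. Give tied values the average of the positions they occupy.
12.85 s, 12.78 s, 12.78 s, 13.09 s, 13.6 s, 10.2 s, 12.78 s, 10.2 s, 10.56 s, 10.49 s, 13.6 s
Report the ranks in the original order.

Sorted (descending): 13.6, 13.6, 13.09, 12.85, 12.78, 12.78, 12.78, 10.56, 10.49, 10.2, 10.2
The 2 values of 13.6 occupy positions 1–2 → average rank (1+2)/2 = 1.5.
The 3 values of 12.78 occupy positions 5–7 → average rank 6.
The 2 values of 10.2 occupy positions 10–11 → average rank (10+11)/2 = 10.5.

4, 6, 6, 3, 1.5, 10.5, 6, 10.5, 8, 9, 1.5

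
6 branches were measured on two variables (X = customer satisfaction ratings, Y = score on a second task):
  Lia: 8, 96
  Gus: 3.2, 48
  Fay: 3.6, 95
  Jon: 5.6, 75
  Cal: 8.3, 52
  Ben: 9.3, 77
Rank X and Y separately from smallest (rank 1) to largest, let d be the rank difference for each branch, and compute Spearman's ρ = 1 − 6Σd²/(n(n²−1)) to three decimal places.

Ranks of variable 1: 4, 1, 2, 3, 5, 6
Ranks of variable 2: 6, 1, 5, 3, 2, 4
d = r₁ − r₂: -2, 0, -3, 0, 3, 2
d²: 4, 0, 9, 0, 9, 4; Σd² = 26
ρ = 1 − 6·26/(6·35) = 1 − 156/210 = 0.257

0.257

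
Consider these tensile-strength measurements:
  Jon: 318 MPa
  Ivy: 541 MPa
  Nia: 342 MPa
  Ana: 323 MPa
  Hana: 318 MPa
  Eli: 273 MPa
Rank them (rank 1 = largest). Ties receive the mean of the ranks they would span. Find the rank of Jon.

4.5

Sorted (descending): 541, 342, 323, 318, 318, 273
The 2 values of 318 occupy positions 4–5 → average rank (4+5)/2 = 4.5.
Jon has value 318 MPa → rank 4.5.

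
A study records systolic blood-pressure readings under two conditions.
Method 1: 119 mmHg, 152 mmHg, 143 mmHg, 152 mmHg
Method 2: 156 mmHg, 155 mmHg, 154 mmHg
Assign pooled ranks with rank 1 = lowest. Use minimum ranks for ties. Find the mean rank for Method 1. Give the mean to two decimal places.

Sorted (ascending): 119, 143, 152, 152, 154, 155, 156
The 2 values of 152 occupy positions 3–4 → each gets rank 3.
Method 1 values → pooled ranks: 119→1, 152→3, 143→2, 152→3
Mean rank = (1 + 3 + 2 + 3) / 4 = 2.25

2.25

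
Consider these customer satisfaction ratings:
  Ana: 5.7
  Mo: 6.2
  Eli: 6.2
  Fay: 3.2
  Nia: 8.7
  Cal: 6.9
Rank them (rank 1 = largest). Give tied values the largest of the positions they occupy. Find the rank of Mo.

Sorted (descending): 8.7, 6.9, 6.2, 6.2, 5.7, 3.2
The 2 values of 6.2 occupy positions 3–4 → each gets rank 4.
Mo has value 6.2 → rank 4.

4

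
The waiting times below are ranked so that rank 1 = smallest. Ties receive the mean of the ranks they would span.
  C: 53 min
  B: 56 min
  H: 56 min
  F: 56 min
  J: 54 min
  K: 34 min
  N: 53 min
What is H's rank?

Sorted (ascending): 34, 53, 53, 54, 56, 56, 56
The 2 values of 53 occupy positions 2–3 → average rank (2+3)/2 = 2.5.
The 3 values of 56 occupy positions 5–7 → average rank 6.
H has value 56 min → rank 6.

6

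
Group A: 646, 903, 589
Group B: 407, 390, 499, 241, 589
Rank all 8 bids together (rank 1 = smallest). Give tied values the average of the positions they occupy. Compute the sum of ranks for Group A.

Sorted (ascending): 241, 390, 407, 499, 589, 589, 646, 903
The 2 values of 589 occupy positions 5–6 → average rank (5+6)/2 = 5.5.
Group A values → pooled ranks: 646→7, 903→8, 589→5.5
Rank sum = 7 + 8 + 5.5 = 20.5

20.5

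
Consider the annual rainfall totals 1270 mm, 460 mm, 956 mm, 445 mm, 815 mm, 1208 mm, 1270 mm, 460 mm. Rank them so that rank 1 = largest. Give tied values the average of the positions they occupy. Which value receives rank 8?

Sorted (descending): 1270, 1270, 1208, 956, 815, 460, 460, 445
The 2 values of 1270 occupy positions 1–2 → average rank (1+2)/2 = 1.5.
The 2 values of 460 occupy positions 6–7 → average rank (6+7)/2 = 6.5.
Rank 8 → value 445.

445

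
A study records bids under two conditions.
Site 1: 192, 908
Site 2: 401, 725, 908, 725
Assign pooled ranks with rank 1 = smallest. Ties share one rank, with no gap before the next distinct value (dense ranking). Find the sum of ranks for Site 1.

5

Sorted (ascending): 192, 401, 725, 725, 908, 908
The 2 values of 725 share dense rank 3.
The 2 values of 908 share dense rank 4.
Remaining distinct values take the next consecutive integers.
Site 1 values → pooled ranks: 192→1, 908→4
Rank sum = 1 + 4 = 5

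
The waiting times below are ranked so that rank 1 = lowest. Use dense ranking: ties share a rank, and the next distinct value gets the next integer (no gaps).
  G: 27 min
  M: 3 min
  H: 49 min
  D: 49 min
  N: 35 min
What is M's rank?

Sorted (ascending): 3, 27, 35, 49, 49
The 2 values of 49 share dense rank 4.
Remaining distinct values take the next consecutive integers.
M has value 3 min → rank 1.

1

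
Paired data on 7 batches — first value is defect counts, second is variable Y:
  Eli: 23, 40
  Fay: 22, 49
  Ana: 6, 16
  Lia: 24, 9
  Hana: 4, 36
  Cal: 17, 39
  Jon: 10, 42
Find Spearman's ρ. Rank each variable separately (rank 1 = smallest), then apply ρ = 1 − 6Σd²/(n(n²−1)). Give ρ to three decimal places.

0.036

Ranks of variable 1: 6, 5, 2, 7, 1, 4, 3
Ranks of variable 2: 5, 7, 2, 1, 3, 4, 6
d = r₁ − r₂: 1, -2, 0, 6, -2, 0, -3
d²: 1, 4, 0, 36, 4, 0, 9; Σd² = 54
ρ = 1 − 6·54/(7·48) = 1 − 324/336 = 0.036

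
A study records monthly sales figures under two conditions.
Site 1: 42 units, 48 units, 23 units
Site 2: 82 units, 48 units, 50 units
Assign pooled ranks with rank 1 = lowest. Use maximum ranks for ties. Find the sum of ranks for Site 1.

7

Sorted (ascending): 23, 42, 48, 48, 50, 82
The 2 values of 48 occupy positions 3–4 → each gets rank 4.
Site 1 values → pooled ranks: 42→2, 48→4, 23→1
Rank sum = 2 + 4 + 1 = 7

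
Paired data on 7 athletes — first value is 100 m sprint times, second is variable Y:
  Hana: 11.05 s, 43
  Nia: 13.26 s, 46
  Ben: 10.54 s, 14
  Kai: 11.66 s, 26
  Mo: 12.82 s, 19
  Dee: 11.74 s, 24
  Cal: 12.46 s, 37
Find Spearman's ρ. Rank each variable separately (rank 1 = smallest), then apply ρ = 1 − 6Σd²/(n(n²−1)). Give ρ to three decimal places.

Ranks of variable 1: 2, 7, 1, 3, 6, 4, 5
Ranks of variable 2: 6, 7, 1, 4, 2, 3, 5
d = r₁ − r₂: -4, 0, 0, -1, 4, 1, 0
d²: 16, 0, 0, 1, 16, 1, 0; Σd² = 34
ρ = 1 − 6·34/(7·48) = 1 − 204/336 = 0.393

0.393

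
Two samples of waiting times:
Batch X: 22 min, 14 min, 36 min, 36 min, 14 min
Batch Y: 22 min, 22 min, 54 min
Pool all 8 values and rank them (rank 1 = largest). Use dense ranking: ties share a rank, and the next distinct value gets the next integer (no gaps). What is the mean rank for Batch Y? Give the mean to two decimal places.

Sorted (descending): 54, 36, 36, 22, 22, 22, 14, 14
The 2 values of 36 share dense rank 2.
The 3 values of 22 share dense rank 3.
The 2 values of 14 share dense rank 4.
Remaining distinct values take the next consecutive integers.
Batch Y values → pooled ranks: 22→3, 22→3, 54→1
Mean rank = (3 + 3 + 1) / 3 = 2.33

2.33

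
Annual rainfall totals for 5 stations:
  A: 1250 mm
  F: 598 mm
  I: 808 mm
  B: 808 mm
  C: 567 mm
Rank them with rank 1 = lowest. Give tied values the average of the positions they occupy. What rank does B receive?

3.5

Sorted (ascending): 567, 598, 808, 808, 1250
The 2 values of 808 occupy positions 3–4 → average rank (3+4)/2 = 3.5.
B has value 808 mm → rank 3.5.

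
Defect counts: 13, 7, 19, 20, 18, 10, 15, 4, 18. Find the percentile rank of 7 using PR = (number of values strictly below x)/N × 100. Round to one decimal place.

11.1

N = 9.
Strictly below 7: 1. Equal to 7: 1.
PR = 1/9 × 100 = 11.1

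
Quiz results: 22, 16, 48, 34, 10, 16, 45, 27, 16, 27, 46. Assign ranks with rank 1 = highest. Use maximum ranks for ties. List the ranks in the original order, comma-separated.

7, 10, 1, 4, 11, 10, 3, 6, 10, 6, 2

Sorted (descending): 48, 46, 45, 34, 27, 27, 22, 16, 16, 16, 10
The 2 values of 27 occupy positions 5–6 → each gets rank 6.
The 3 values of 16 occupy positions 8–10 → each gets rank 10.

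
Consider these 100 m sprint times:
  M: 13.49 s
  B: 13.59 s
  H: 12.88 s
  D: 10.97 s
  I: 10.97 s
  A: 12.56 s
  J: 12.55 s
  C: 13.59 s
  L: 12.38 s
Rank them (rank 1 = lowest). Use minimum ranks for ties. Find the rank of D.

1

Sorted (ascending): 10.97, 10.97, 12.38, 12.55, 12.56, 12.88, 13.49, 13.59, 13.59
The 2 values of 10.97 occupy positions 1–2 → each gets rank 1.
The 2 values of 13.59 occupy positions 8–9 → each gets rank 8.
D has value 10.97 s → rank 1.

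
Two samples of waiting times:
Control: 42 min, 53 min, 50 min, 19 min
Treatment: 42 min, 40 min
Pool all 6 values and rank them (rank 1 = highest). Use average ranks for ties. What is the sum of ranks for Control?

Sorted (descending): 53, 50, 42, 42, 40, 19
The 2 values of 42 occupy positions 3–4 → average rank (3+4)/2 = 3.5.
Control values → pooled ranks: 42→3.5, 53→1, 50→2, 19→6
Rank sum = 3.5 + 1 + 2 + 6 = 12.5

12.5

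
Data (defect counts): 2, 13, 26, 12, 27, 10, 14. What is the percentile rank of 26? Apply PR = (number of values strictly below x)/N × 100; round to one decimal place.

71.4

N = 7.
Strictly below 26: 5. Equal to 26: 1.
PR = 5/7 × 100 = 71.4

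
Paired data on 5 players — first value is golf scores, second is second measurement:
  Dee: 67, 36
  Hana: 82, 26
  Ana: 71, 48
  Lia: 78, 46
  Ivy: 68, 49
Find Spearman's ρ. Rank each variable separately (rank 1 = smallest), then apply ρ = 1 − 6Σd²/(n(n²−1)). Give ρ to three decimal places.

-0.400

Ranks of variable 1: 1, 5, 3, 4, 2
Ranks of variable 2: 2, 1, 4, 3, 5
d = r₁ − r₂: -1, 4, -1, 1, -3
d²: 1, 16, 1, 1, 9; Σd² = 28
ρ = 1 − 6·28/(5·24) = 1 − 168/120 = -0.400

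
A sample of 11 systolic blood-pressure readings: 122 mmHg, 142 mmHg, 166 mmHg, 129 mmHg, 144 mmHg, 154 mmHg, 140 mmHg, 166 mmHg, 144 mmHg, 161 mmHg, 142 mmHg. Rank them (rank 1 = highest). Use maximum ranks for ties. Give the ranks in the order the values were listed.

Sorted (descending): 166, 166, 161, 154, 144, 144, 142, 142, 140, 129, 122
The 2 values of 166 occupy positions 1–2 → each gets rank 2.
The 2 values of 144 occupy positions 5–6 → each gets rank 6.
The 2 values of 142 occupy positions 7–8 → each gets rank 8.

11, 8, 2, 10, 6, 4, 9, 2, 6, 3, 8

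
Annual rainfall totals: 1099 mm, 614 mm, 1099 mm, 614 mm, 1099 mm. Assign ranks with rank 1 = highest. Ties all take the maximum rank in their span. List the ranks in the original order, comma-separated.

3, 5, 3, 5, 3

Sorted (descending): 1099, 1099, 1099, 614, 614
The 3 values of 1099 occupy positions 1–3 → each gets rank 3.
The 2 values of 614 occupy positions 4–5 → each gets rank 5.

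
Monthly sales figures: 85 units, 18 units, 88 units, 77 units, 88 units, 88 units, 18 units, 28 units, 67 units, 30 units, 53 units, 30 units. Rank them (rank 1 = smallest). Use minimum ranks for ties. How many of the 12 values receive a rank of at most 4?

Sorted (ascending): 18, 18, 28, 30, 30, 53, 67, 77, 85, 88, 88, 88
The 2 values of 18 occupy positions 1–2 → each gets rank 1.
The 2 values of 30 occupy positions 4–5 → each gets rank 4.
The 3 values of 88 occupy positions 10–12 → each gets rank 10.
Ranks ≤ 4: {1, 1, 3, 4, 4} → 5 values.

5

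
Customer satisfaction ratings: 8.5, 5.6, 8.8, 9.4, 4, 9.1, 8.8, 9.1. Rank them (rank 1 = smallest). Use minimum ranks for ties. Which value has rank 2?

Sorted (ascending): 4, 5.6, 8.5, 8.8, 8.8, 9.1, 9.1, 9.4
The 2 values of 8.8 occupy positions 4–5 → each gets rank 4.
The 2 values of 9.1 occupy positions 6–7 → each gets rank 6.
Rank 2 → value 5.6.

5.6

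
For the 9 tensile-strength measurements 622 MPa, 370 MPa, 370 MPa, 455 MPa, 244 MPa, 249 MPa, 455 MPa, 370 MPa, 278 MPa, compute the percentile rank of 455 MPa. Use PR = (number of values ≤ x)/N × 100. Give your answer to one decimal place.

88.9

N = 9.
Strictly below 455: 6. Equal to 455: 2.
PR = 8/9 × 100 = 88.9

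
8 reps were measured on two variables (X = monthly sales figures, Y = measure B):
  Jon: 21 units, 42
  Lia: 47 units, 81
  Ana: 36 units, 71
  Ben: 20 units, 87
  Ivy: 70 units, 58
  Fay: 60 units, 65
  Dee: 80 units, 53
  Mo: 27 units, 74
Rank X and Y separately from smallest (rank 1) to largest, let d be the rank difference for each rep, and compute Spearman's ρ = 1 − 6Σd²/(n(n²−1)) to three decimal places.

-0.429

Ranks of variable 1: 2, 5, 4, 1, 7, 6, 8, 3
Ranks of variable 2: 1, 7, 5, 8, 3, 4, 2, 6
d = r₁ − r₂: 1, -2, -1, -7, 4, 2, 6, -3
d²: 1, 4, 1, 49, 16, 4, 36, 9; Σd² = 120
ρ = 1 − 6·120/(8·63) = 1 − 720/504 = -0.429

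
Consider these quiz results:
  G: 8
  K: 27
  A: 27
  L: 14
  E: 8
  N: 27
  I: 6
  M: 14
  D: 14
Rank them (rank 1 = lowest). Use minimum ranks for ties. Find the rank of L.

4

Sorted (ascending): 6, 8, 8, 14, 14, 14, 27, 27, 27
The 2 values of 8 occupy positions 2–3 → each gets rank 2.
The 3 values of 14 occupy positions 4–6 → each gets rank 4.
The 3 values of 27 occupy positions 7–9 → each gets rank 7.
L has value 14 → rank 4.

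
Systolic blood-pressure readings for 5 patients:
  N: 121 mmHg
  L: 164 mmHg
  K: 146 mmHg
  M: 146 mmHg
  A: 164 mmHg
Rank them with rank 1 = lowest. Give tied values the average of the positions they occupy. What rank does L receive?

4.5

Sorted (ascending): 121, 146, 146, 164, 164
The 2 values of 146 occupy positions 2–3 → average rank (2+3)/2 = 2.5.
The 2 values of 164 occupy positions 4–5 → average rank (4+5)/2 = 4.5.
L has value 164 mmHg → rank 4.5.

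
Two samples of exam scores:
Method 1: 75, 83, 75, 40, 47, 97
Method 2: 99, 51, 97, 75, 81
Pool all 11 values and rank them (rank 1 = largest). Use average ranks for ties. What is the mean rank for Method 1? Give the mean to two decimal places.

Sorted (descending): 99, 97, 97, 83, 81, 75, 75, 75, 51, 47, 40
The 2 values of 97 occupy positions 2–3 → average rank (2+3)/2 = 2.5.
The 3 values of 75 occupy positions 6–8 → average rank 7.
Method 1 values → pooled ranks: 75→7, 83→4, 75→7, 40→11, 47→10, 97→2.5
Mean rank = (7 + 4 + 7 + 11 + 10 + 2.5) / 6 = 6.92

6.92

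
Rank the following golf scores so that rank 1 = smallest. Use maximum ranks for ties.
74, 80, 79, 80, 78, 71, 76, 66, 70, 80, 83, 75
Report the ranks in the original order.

4, 11, 8, 11, 7, 3, 6, 1, 2, 11, 12, 5

Sorted (ascending): 66, 70, 71, 74, 75, 76, 78, 79, 80, 80, 80, 83
The 3 values of 80 occupy positions 9–11 → each gets rank 11.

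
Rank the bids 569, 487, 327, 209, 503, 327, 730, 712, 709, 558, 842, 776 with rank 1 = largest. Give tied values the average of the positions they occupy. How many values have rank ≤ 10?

9

Sorted (descending): 842, 776, 730, 712, 709, 569, 558, 503, 487, 327, 327, 209
The 2 values of 327 occupy positions 10–11 → average rank (10+11)/2 = 10.5.
Ranks ≤ 10: {1, 2, 3, 4, 5, 6, 7, 8, 9} → 9 values.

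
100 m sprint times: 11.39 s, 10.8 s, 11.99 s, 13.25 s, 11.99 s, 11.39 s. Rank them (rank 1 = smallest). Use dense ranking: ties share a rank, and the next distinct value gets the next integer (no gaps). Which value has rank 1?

10.8

Sorted (ascending): 10.8, 11.39, 11.39, 11.99, 11.99, 13.25
The 2 values of 11.39 share dense rank 2.
The 2 values of 11.99 share dense rank 3.
Remaining distinct values take the next consecutive integers.
Rank 1 → value 10.8.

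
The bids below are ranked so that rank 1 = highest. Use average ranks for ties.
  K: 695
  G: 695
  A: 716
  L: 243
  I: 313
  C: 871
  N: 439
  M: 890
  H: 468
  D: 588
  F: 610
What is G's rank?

Sorted (descending): 890, 871, 716, 695, 695, 610, 588, 468, 439, 313, 243
The 2 values of 695 occupy positions 4–5 → average rank (4+5)/2 = 4.5.
G has value 695 → rank 4.5.

4.5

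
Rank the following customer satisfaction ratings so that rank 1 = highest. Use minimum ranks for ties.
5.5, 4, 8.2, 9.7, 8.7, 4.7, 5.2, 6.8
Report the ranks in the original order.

5, 8, 3, 1, 2, 7, 6, 4

Sorted (descending): 9.7, 8.7, 8.2, 6.8, 5.5, 5.2, 4.7, 4
No ties — each value takes its position as its rank.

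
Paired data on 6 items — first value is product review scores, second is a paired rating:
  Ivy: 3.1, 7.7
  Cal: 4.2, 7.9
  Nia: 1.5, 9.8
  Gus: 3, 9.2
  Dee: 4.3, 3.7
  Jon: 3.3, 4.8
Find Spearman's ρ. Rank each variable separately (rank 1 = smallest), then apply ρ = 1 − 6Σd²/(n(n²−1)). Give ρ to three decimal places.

Ranks of variable 1: 3, 5, 1, 2, 6, 4
Ranks of variable 2: 3, 4, 6, 5, 1, 2
d = r₁ − r₂: 0, 1, -5, -3, 5, 2
d²: 0, 1, 25, 9, 25, 4; Σd² = 64
ρ = 1 − 6·64/(6·35) = 1 − 384/210 = -0.829

-0.829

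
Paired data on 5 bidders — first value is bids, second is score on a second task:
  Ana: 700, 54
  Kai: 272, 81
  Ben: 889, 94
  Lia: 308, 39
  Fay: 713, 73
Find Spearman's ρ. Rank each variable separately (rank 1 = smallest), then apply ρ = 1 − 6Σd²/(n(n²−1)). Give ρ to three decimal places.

Ranks of variable 1: 3, 1, 5, 2, 4
Ranks of variable 2: 2, 4, 5, 1, 3
d = r₁ − r₂: 1, -3, 0, 1, 1
d²: 1, 9, 0, 1, 1; Σd² = 12
ρ = 1 − 6·12/(5·24) = 1 − 72/120 = 0.400

0.400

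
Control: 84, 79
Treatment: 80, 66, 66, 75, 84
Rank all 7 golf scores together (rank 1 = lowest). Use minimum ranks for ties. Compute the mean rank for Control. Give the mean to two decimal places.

Sorted (ascending): 66, 66, 75, 79, 80, 84, 84
The 2 values of 66 occupy positions 1–2 → each gets rank 1.
The 2 values of 84 occupy positions 6–7 → each gets rank 6.
Control values → pooled ranks: 84→6, 79→4
Mean rank = (6 + 4) / 2 = 5.00

5.00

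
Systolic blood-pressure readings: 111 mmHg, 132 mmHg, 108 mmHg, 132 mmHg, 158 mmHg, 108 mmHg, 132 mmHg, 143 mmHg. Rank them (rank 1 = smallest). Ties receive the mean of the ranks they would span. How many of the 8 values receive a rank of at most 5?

6

Sorted (ascending): 108, 108, 111, 132, 132, 132, 143, 158
The 2 values of 108 occupy positions 1–2 → average rank (1+2)/2 = 1.5.
The 3 values of 132 occupy positions 4–6 → average rank 5.
Ranks ≤ 5: {1.5, 1.5, 3, 5, 5, 5} → 6 values.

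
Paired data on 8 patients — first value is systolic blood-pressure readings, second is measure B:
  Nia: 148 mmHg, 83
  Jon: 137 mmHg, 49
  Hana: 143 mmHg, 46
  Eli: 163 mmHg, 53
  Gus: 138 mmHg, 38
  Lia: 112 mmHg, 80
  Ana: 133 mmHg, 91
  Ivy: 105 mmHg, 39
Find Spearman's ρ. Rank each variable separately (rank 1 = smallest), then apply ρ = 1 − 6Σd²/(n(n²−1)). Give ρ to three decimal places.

Ranks of variable 1: 7, 4, 6, 8, 5, 2, 3, 1
Ranks of variable 2: 7, 4, 3, 5, 1, 6, 8, 2
d = r₁ − r₂: 0, 0, 3, 3, 4, -4, -5, -1
d²: 0, 0, 9, 9, 16, 16, 25, 1; Σd² = 76
ρ = 1 − 6·76/(8·63) = 1 − 456/504 = 0.095

0.095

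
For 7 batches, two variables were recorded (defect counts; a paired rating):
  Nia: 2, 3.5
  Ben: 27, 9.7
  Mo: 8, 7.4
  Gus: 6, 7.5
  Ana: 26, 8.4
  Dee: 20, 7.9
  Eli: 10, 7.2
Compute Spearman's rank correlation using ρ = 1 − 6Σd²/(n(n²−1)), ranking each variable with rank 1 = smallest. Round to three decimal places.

Ranks of variable 1: 1, 7, 3, 2, 6, 5, 4
Ranks of variable 2: 1, 7, 3, 4, 6, 5, 2
d = r₁ − r₂: 0, 0, 0, -2, 0, 0, 2
d²: 0, 0, 0, 4, 0, 0, 4; Σd² = 8
ρ = 1 − 6·8/(7·48) = 1 − 48/336 = 0.857

0.857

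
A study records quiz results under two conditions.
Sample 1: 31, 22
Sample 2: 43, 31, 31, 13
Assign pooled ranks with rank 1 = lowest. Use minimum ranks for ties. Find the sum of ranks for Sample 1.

Sorted (ascending): 13, 22, 31, 31, 31, 43
The 3 values of 31 occupy positions 3–5 → each gets rank 3.
Sample 1 values → pooled ranks: 31→3, 22→2
Rank sum = 3 + 2 = 5

5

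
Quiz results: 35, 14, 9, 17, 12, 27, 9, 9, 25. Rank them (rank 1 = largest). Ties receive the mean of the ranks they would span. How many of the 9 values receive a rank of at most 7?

6

Sorted (descending): 35, 27, 25, 17, 14, 12, 9, 9, 9
The 3 values of 9 occupy positions 7–9 → average rank 8.
Ranks ≤ 7: {1, 2, 3, 4, 5, 6} → 6 values.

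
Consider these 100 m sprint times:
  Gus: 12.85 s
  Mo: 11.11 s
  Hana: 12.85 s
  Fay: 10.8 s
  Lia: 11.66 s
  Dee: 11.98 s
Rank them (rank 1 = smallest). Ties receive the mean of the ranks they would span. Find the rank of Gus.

5.5

Sorted (ascending): 10.8, 11.11, 11.66, 11.98, 12.85, 12.85
The 2 values of 12.85 occupy positions 5–6 → average rank (5+6)/2 = 5.5.
Gus has value 12.85 s → rank 5.5.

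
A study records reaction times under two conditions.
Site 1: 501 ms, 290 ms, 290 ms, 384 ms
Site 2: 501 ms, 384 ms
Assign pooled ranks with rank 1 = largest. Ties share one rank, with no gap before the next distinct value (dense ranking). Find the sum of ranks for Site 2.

Sorted (descending): 501, 501, 384, 384, 290, 290
The 2 values of 501 share dense rank 1.
The 2 values of 384 share dense rank 2.
The 2 values of 290 share dense rank 3.
Site 2 values → pooled ranks: 501→1, 384→2
Rank sum = 1 + 2 = 3

3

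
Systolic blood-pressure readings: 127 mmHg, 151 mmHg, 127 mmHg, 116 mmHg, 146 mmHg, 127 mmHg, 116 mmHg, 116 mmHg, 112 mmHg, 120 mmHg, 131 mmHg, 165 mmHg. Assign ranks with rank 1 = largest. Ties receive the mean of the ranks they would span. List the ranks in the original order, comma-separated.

6, 2, 6, 10, 3, 6, 10, 10, 12, 8, 4, 1

Sorted (descending): 165, 151, 146, 131, 127, 127, 127, 120, 116, 116, 116, 112
The 3 values of 127 occupy positions 5–7 → average rank 6.
The 3 values of 116 occupy positions 9–11 → average rank 10.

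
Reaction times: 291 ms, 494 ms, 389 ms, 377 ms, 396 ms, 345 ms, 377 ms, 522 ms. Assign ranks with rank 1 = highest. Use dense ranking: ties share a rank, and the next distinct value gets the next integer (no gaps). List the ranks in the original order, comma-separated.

7, 2, 4, 5, 3, 6, 5, 1

Sorted (descending): 522, 494, 396, 389, 377, 377, 345, 291
The 2 values of 377 share dense rank 5.
Remaining distinct values take the next consecutive integers.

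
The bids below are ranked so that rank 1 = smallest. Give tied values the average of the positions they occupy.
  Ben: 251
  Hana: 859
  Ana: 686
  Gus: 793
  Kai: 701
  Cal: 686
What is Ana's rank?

2.5

Sorted (ascending): 251, 686, 686, 701, 793, 859
The 2 values of 686 occupy positions 2–3 → average rank (2+3)/2 = 2.5.
Ana has value 686 → rank 2.5.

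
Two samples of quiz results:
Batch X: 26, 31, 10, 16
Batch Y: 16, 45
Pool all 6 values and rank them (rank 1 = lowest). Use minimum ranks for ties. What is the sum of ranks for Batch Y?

8

Sorted (ascending): 10, 16, 16, 26, 31, 45
The 2 values of 16 occupy positions 2–3 → each gets rank 2.
Batch Y values → pooled ranks: 16→2, 45→6
Rank sum = 2 + 6 = 8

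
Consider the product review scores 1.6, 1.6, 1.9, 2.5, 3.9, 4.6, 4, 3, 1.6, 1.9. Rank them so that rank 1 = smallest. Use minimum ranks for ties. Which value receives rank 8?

Sorted (ascending): 1.6, 1.6, 1.6, 1.9, 1.9, 2.5, 3, 3.9, 4, 4.6
The 3 values of 1.6 occupy positions 1–3 → each gets rank 1.
The 2 values of 1.9 occupy positions 4–5 → each gets rank 4.
Rank 8 → value 3.9.

3.9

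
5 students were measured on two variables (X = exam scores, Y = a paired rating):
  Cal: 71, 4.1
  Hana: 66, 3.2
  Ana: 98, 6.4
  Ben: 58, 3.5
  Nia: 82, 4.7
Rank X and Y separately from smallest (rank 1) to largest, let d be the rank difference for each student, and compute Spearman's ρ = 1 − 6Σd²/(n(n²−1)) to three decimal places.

0.900

Ranks of variable 1: 3, 2, 5, 1, 4
Ranks of variable 2: 3, 1, 5, 2, 4
d = r₁ − r₂: 0, 1, 0, -1, 0
d²: 0, 1, 0, 1, 0; Σd² = 2
ρ = 1 − 6·2/(5·24) = 1 − 12/120 = 0.900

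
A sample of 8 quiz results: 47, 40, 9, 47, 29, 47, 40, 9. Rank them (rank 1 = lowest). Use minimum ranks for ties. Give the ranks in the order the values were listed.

Sorted (ascending): 9, 9, 29, 40, 40, 47, 47, 47
The 2 values of 9 occupy positions 1–2 → each gets rank 1.
The 2 values of 40 occupy positions 4–5 → each gets rank 4.
The 3 values of 47 occupy positions 6–8 → each gets rank 6.

6, 4, 1, 6, 3, 6, 4, 1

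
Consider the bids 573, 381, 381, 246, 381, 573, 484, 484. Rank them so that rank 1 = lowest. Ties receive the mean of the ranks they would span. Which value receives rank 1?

Sorted (ascending): 246, 381, 381, 381, 484, 484, 573, 573
The 3 values of 381 occupy positions 2–4 → average rank 3.
The 2 values of 484 occupy positions 5–6 → average rank (5+6)/2 = 5.5.
The 2 values of 573 occupy positions 7–8 → average rank (7+8)/2 = 7.5.
Rank 1 → value 246.

246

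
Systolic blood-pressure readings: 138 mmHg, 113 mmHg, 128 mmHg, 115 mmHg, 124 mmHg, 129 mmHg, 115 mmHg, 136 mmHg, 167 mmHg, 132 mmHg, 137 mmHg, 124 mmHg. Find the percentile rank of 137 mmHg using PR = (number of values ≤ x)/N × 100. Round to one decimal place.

83.3

N = 12.
Strictly below 137: 9. Equal to 137: 1.
PR = 10/12 × 100 = 83.3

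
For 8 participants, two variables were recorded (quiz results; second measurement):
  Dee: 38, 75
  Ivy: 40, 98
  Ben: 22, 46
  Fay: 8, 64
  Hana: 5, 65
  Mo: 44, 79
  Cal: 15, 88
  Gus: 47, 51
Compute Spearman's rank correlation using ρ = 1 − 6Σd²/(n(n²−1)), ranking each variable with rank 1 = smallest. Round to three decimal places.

Ranks of variable 1: 5, 6, 4, 2, 1, 7, 3, 8
Ranks of variable 2: 5, 8, 1, 3, 4, 6, 7, 2
d = r₁ − r₂: 0, -2, 3, -1, -3, 1, -4, 6
d²: 0, 4, 9, 1, 9, 1, 16, 36; Σd² = 76
ρ = 1 − 6·76/(8·63) = 1 − 456/504 = 0.095

0.095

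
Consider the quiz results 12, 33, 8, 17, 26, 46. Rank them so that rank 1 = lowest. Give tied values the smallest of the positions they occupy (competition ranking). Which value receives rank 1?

Sorted (ascending): 8, 12, 17, 26, 33, 46
No ties — each value takes its position as its rank.
Rank 1 → value 8.

8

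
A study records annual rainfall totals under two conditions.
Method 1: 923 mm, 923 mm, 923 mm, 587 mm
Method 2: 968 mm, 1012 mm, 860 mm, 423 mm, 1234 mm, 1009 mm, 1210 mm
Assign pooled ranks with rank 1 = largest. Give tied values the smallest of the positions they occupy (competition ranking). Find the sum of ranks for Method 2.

Sorted (descending): 1234, 1210, 1012, 1009, 968, 923, 923, 923, 860, 587, 423
The 3 values of 923 occupy positions 6–8 → each gets rank 6.
Method 2 values → pooled ranks: 968→5, 1012→3, 860→9, 423→11, 1234→1, 1009→4, 1210→2
Rank sum = 5 + 3 + 9 + 11 + 1 + 4 + 2 = 35

35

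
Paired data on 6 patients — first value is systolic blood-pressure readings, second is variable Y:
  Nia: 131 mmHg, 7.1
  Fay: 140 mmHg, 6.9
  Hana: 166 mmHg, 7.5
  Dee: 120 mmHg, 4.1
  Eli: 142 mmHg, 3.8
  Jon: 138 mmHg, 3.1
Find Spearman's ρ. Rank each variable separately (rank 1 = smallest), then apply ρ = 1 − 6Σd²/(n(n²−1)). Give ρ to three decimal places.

Ranks of variable 1: 2, 4, 6, 1, 5, 3
Ranks of variable 2: 5, 4, 6, 3, 2, 1
d = r₁ − r₂: -3, 0, 0, -2, 3, 2
d²: 9, 0, 0, 4, 9, 4; Σd² = 26
ρ = 1 − 6·26/(6·35) = 1 − 156/210 = 0.257

0.257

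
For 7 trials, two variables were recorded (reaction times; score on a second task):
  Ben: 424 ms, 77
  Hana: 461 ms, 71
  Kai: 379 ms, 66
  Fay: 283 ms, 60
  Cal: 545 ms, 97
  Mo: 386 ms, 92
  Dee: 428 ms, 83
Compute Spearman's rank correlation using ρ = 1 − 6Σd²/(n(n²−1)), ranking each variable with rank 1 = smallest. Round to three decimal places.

0.679

Ranks of variable 1: 4, 6, 2, 1, 7, 3, 5
Ranks of variable 2: 4, 3, 2, 1, 7, 6, 5
d = r₁ − r₂: 0, 3, 0, 0, 0, -3, 0
d²: 0, 9, 0, 0, 0, 9, 0; Σd² = 18
ρ = 1 − 6·18/(7·48) = 1 − 108/336 = 0.679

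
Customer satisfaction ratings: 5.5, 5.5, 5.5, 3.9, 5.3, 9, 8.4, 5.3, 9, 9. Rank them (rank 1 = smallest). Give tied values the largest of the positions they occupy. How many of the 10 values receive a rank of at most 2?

1

Sorted (ascending): 3.9, 5.3, 5.3, 5.5, 5.5, 5.5, 8.4, 9, 9, 9
The 2 values of 5.3 occupy positions 2–3 → each gets rank 3.
The 3 values of 5.5 occupy positions 4–6 → each gets rank 6.
The 3 values of 9 occupy positions 8–10 → each gets rank 10.
Ranks ≤ 2: {1} → 1 value.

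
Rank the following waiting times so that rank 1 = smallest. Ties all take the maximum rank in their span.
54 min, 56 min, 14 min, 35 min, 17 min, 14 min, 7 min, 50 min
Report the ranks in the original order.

Sorted (ascending): 7, 14, 14, 17, 35, 50, 54, 56
The 2 values of 14 occupy positions 2–3 → each gets rank 3.

7, 8, 3, 5, 4, 3, 1, 6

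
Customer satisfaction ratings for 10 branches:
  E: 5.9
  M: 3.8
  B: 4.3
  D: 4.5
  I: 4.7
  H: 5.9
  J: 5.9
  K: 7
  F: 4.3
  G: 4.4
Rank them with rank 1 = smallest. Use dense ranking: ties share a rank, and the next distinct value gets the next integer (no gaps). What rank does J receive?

Sorted (ascending): 3.8, 4.3, 4.3, 4.4, 4.5, 4.7, 5.9, 5.9, 5.9, 7
The 2 values of 4.3 share dense rank 2.
The 3 values of 5.9 share dense rank 6.
Remaining distinct values take the next consecutive integers.
J has value 5.9 → rank 6.

6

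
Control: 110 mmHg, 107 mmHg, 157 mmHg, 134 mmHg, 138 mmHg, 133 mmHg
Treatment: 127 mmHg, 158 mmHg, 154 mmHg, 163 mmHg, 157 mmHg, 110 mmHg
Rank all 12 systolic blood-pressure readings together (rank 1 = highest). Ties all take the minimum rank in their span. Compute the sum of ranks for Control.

Sorted (descending): 163, 158, 157, 157, 154, 138, 134, 133, 127, 110, 110, 107
The 2 values of 157 occupy positions 3–4 → each gets rank 3.
The 2 values of 110 occupy positions 10–11 → each gets rank 10.
Control values → pooled ranks: 110→10, 107→12, 157→3, 134→7, 138→6, 133→8
Rank sum = 10 + 12 + 3 + 7 + 6 + 8 = 46

46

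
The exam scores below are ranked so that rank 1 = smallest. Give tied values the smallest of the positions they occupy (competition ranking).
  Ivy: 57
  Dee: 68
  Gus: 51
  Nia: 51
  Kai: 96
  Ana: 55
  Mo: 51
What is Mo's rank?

Sorted (ascending): 51, 51, 51, 55, 57, 68, 96
The 3 values of 51 occupy positions 1–3 → each gets rank 1.
Mo has value 51 → rank 1.

1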